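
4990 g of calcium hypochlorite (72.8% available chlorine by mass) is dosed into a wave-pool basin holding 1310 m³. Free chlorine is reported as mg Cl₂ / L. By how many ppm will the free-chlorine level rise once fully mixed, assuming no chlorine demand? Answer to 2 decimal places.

Volume: 1310 m³ = 1,310,000 L.
Available chlorine delivered: 4990 g × 0.728 = 3633 g as Cl₂.
Concentration rise: 3633 g / 1,310,000 L = 2.773 mg/L = 2.77 ppm.

2.77 ppm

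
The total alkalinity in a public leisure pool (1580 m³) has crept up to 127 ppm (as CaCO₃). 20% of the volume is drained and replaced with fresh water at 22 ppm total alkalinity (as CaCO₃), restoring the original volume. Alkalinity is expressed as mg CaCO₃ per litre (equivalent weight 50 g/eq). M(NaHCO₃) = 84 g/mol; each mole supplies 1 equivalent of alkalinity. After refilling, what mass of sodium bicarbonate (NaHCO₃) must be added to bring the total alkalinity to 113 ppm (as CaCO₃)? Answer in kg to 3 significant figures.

18.6 kg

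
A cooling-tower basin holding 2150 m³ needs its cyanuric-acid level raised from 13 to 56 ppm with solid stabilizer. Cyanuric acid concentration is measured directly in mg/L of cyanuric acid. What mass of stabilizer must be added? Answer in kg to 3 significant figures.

92.5 kg

Volume: 2150 m³ = 2,150,000 L.
CYA to add: (56 − 13) = 43 mg/L × 2,150,000 L = 92,450 g cyanuric acid.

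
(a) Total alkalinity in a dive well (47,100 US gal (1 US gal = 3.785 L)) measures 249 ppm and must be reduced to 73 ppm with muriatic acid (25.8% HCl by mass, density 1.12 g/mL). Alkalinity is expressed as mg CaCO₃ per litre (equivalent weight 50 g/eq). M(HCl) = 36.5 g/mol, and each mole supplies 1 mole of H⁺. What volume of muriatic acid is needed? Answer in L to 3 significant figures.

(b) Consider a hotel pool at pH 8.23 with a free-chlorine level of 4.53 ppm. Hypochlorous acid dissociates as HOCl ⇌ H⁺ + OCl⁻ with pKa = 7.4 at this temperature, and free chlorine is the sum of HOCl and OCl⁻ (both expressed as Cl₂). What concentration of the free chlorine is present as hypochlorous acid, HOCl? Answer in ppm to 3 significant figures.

(a) Volume: 47,100 US gal × 3.785 L/gal = 178,274 L.
(a) Alkalinity to neutralize: (249 − 73) = 176 mg/L as CaCO₃ × 178,274 L = 31,380 g as CaCO₃.
(a) Equivalents of H⁺ required: 31,380 ÷ 50 g/eq = 627.5 eq = 627.5 mol HCl.
(a) Mass of HCl: 627.5 × 36.5 = 22,900 g.
(a) Mass of 25.8% solution: 22,900 / 0.258 = 88,780 g.
(a) Volume: 88,780 g ÷ 1.12 g/mL = 79,270 mL.

(b) [OCl⁻]/[HOCl] = 10^(pH − pKa) = 10^(8.23 − 7.4) = 10^0.83 = 6.761.
(b) Fraction as HOCl = 1 / (1 + 6.761) = 0.1289.
(b) HOCl = 0.1289 × 4.53 ppm = 0.5837 ppm.

(a) 79.3 L; (b) 0.584 ppm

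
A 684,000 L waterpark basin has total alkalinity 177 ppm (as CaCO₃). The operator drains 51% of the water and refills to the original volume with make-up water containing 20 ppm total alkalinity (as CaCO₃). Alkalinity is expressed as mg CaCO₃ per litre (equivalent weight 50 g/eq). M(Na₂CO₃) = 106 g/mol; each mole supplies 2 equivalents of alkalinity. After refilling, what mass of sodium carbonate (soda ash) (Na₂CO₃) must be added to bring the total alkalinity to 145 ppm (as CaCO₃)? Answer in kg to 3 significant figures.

34.9 kg

After draining 51% and refilling: 177 × 0.49 + 20 × 0.51 = 96.93 ppm.
Deficit to target: 145 − 96.93 = 48.07 mg/L.
As CaCO₃: 48.07 mg/L × 684,000 L = 32,880 g; ÷ 50 g/eq ÷ 2 = 328.8 mol Na₂CO₃.
Mass: 328.8 × 106 = 34,850 g.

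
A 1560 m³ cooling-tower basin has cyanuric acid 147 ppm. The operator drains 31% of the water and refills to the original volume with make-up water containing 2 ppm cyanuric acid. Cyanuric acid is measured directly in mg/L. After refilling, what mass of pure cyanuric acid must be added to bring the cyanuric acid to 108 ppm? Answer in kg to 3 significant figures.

Volume: 1560 m³ = 1,560,000 L.
After draining 31% and refilling: 147 × 0.69 + 2 × 0.31 = 102.05 ppm.
Deficit to target: 108 − 102.05 = 5.95 mg/L.
Mass: 5.95 mg/L × 1,560,000 L = 9282 g cyanuric acid.

9.28 kg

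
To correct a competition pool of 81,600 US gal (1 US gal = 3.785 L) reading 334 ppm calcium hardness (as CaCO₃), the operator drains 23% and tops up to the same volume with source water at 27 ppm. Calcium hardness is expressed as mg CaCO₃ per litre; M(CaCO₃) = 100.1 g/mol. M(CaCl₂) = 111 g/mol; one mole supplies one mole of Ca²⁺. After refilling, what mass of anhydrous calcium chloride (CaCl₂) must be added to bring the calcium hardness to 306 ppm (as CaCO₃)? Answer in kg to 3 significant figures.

Volume: 81,600 US gal × 3.785 L/gal = 308,856 L.
After draining 23% and refilling: 334 × 0.77 + 27 × 0.23 = 263.39 ppm.
Deficit to target: 306 − 263.39 = 42.61 mg/L.
As CaCO₃: 42.61 mg/L × 308,856 L = 13,160 g; ÷ 100.1 = 131.5 mol Ca²⁺.
Mass: 131.5 × 111 = 14,590 g.

14.6 kg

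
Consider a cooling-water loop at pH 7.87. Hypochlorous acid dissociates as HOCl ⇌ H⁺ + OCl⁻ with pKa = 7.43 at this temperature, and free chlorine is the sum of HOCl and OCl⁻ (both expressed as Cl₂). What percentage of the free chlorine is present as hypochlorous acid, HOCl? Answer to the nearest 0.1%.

26.6%

[OCl⁻]/[HOCl] = 10^(pH − pKa) = 10^(7.87 − 7.43) = 10^0.44 = 2.754.
Fraction as HOCl = 1 / (1 + 2.754) = 0.2664.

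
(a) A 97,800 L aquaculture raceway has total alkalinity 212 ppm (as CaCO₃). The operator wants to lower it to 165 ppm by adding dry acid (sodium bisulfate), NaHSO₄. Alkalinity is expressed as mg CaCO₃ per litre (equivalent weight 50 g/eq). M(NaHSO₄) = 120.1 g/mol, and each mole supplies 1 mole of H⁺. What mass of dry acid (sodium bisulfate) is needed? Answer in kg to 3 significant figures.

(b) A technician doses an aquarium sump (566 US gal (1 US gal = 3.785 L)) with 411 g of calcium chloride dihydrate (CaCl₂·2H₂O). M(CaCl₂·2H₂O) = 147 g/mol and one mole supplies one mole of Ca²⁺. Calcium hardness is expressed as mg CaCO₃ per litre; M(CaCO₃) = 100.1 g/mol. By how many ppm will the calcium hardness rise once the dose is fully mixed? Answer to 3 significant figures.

(a) 11.0 kg; (b) 131 ppm

(a) Alkalinity to neutralize: (212 − 165) = 47 mg/L as CaCO₃ × 97,800 L = 4597 g as CaCO₃.
(a) Equivalents of H⁺ required: 4597 ÷ 50 g/eq = 91.93 eq = 91.93 mol NaHSO₄.
(a) Mass of NaHSO₄: 91.93 × 120.1 = 11,040 g.

(b) Volume: 566 US gal × 3.785 L/gal = 2,142 L.
(b) Moles of Ca²⁺: 411 g ÷ 147 g/mol = 2.796 mol.
(b) As CaCO₃: 2.796 mol × 100.1 g/mol = 279.9 g.
(b) Rise: 279.9 g / 2,142 L × 1000 = 130.6 mg/L.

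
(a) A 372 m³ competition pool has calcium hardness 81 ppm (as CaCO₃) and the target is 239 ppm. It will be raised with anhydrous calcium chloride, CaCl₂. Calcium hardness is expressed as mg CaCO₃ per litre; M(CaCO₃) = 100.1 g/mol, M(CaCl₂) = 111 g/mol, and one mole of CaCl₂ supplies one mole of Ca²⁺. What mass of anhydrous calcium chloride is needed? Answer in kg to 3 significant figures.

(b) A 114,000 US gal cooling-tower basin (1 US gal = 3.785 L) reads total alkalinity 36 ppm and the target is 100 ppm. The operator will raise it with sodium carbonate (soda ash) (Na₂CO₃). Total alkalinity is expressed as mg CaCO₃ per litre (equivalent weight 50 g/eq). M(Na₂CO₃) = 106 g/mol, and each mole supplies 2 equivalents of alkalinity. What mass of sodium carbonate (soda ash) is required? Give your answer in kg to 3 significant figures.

(a) 65.2 kg; (b) 29.3 kg

(a) Volume: 372 m³ = 372,000 L.
(a) Hardness to add: (239 − 81) = 158 mg/L as CaCO₃ × 372,000 L = 58,780 g as CaCO₃.
(a) Moles of Ca²⁺ (1 mol Ca²⁺ ≡ 1 mol CaCO₃): 58,780 / 100.1 g/mol = 587.2 mol.
(a) Mass of CaCl₂: 587.2 × 111 = 65,180 g.

(b) Volume: 114,000 US gal × 3.785 L/gal = 431,490 L.
(b) Alkalinity to add: (100 − 36) = 64 mg/L as CaCO₃ × 431,490 L = 27,620 g as CaCO₃.
(b) Equivalents: 27,620 g ÷ 50 g/eq = 552.3 eq.
(b) Each mole of Na₂CO₃ supplies 2 eq, so 552.3 / 2 = 276.2 mol.
(b) Mass: 276.2 mol × 106 g/mol = 29,270 g.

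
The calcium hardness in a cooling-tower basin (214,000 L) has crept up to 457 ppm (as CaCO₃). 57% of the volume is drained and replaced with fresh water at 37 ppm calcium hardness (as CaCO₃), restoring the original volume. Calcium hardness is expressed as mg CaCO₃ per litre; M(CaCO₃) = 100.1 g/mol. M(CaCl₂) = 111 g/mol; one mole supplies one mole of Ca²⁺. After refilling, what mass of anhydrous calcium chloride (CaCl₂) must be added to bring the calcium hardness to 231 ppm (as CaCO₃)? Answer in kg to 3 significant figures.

3.18 kg

After draining 57% and refilling: 457 × 0.43 + 37 × 0.57 = 217.6 ppm.
Deficit to target: 231 − 217.6 = 13.4 mg/L.
As CaCO₃: 13.4 mg/L × 214,000 L = 2868 g; ÷ 100.1 = 28.65 mol Ca²⁺.
Mass: 28.65 × 111 = 3180 g.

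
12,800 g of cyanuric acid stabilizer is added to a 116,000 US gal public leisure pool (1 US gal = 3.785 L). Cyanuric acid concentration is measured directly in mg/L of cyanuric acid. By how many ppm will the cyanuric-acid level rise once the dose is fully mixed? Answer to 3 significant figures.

Volume: 116,000 US gal × 3.785 L/gal = 439,060 L.
Rise: 12,800 g / 439,060 L × 1000 = 29.15 mg/L.

29.2 ppm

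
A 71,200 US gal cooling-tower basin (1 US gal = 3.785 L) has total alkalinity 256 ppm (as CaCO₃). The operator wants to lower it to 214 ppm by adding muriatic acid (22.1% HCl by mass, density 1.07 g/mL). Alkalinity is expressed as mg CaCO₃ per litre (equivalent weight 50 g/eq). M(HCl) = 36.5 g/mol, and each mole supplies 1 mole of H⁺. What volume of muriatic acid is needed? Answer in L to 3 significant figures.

34.9 L

Volume: 71,200 US gal × 3.785 L/gal = 269,492 L.
Alkalinity to neutralize: (256 − 214) = 42 mg/L as CaCO₃ × 269,492 L = 11,320 g as CaCO₃.
Equivalents of H⁺ required: 11,320 ÷ 50 g/eq = 226.4 eq = 226.4 mol HCl.
Mass of HCl: 226.4 × 36.5 = 8263 g.
Mass of 22.1% solution: 8263 / 0.221 = 37,390 g.
Volume: 37,390 g ÷ 1.07 g/mL = 34,940 mL.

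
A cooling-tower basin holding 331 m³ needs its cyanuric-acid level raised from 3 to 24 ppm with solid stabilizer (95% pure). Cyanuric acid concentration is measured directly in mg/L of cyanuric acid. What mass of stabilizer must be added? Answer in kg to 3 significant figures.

7.32 kg

Volume: 331 m³ = 331,000 L.
CYA to add: (24 − 3) = 21 mg/L × 331,000 L = 6951 g cyanuric acid.
At 95% purity: 6951 / 0.95 = 7317 g product.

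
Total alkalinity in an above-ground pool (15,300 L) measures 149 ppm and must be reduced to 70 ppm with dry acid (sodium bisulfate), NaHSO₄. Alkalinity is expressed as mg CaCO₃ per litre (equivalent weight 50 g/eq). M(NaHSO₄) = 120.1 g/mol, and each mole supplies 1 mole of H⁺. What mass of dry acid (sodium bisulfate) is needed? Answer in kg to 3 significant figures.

2.90 kg

Alkalinity to neutralize: (149 − 70) = 79 mg/L as CaCO₃ × 15,300 L = 1209 g as CaCO₃.
Equivalents of H⁺ required: 1209 ÷ 50 g/eq = 24.17 eq = 24.17 mol NaHSO₄.
Mass of NaHSO₄: 24.17 × 120.1 = 2903 g.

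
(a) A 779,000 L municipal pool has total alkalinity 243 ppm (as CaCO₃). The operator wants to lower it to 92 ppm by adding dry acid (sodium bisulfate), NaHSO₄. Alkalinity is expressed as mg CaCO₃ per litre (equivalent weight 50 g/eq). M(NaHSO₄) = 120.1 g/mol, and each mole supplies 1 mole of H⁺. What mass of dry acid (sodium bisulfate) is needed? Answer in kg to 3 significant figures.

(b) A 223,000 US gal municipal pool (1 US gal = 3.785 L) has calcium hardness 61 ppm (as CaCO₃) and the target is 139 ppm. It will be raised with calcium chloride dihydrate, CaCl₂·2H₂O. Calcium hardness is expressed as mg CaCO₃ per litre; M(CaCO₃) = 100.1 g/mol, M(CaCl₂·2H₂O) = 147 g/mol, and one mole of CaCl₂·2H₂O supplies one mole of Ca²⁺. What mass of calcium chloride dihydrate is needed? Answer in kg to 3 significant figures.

(a) Alkalinity to neutralize: (243 − 92) = 151 mg/L as CaCO₃ × 779,000 L = 117,600 g as CaCO₃.
(a) Equivalents of H⁺ required: 117,600 ÷ 50 g/eq = 2353 eq = 2353 mol NaHSO₄.
(a) Mass of NaHSO₄: 2353 × 120.1 = 282,500 g.

(b) Volume: 223,000 US gal × 3.785 L/gal = 844,055 L.
(b) Hardness to add: (139 − 61) = 78 mg/L as CaCO₃ × 844,055 L = 65,840 g as CaCO₃.
(b) Moles of Ca²⁺ (1 mol Ca²⁺ ≡ 1 mol CaCO₃): 65,840 / 100.1 g/mol = 657.7 mol.
(b) Mass of CaCl₂·2H₂O: 657.7 × 147 = 96,680 g.

(a) 283 kg; (b) 96.7 kg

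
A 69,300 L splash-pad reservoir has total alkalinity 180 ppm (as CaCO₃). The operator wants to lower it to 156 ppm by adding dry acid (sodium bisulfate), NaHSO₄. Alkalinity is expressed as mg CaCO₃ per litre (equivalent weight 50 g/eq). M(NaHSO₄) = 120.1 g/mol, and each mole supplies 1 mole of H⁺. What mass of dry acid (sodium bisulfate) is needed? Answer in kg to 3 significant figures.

4.00 kg

Alkalinity to neutralize: (180 − 156) = 24 mg/L as CaCO₃ × 69,300 L = 1663 g as CaCO₃.
Equivalents of H⁺ required: 1663 ÷ 50 g/eq = 33.26 eq = 33.26 mol NaHSO₄.
Mass of NaHSO₄: 33.26 × 120.1 = 3995 g.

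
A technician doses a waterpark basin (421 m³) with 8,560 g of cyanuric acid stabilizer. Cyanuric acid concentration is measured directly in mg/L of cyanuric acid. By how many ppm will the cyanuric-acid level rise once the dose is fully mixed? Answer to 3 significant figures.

Volume: 421 m³ = 421,000 L.
Rise: 8,560 g / 421,000 L × 1000 = 20.33 mg/L.

20.3 ppm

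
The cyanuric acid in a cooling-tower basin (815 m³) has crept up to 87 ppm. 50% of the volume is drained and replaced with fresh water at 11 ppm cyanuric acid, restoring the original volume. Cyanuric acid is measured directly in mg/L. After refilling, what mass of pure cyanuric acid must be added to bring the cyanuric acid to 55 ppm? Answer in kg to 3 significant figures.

Volume: 815 m³ = 815,000 L.
After draining 50% and refilling: 87 × 0.50 + 11 × 0.50 = 49 ppm.
Deficit to target: 55 − 49 = 6 mg/L.
Mass: 6 mg/L × 815,000 L = 4890 g cyanuric acid.

4.89 kg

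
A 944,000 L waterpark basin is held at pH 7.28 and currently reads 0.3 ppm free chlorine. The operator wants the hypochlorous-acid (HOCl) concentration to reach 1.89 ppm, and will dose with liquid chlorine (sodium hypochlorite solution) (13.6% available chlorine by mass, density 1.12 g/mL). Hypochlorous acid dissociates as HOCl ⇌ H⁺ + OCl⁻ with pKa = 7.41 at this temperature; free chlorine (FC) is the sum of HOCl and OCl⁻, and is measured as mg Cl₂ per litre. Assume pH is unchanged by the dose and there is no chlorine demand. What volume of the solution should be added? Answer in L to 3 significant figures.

18.5 L

[OCl⁻]/[HOCl] = 10^(pH − pKa) = 10^(7.28 − 7.41) = 0.7413; fraction as HOCl = 1/(1 + 0.7413) = 0.5743.
Free chlorine required for 1.89 ppm HOCl: 1.89 / 0.5743 = 3.291 ppm.
FC to add: 3.291 − 0.3 = 2.991 mg/L as Cl₂.
Cl₂ equivalent: 2.991 mg/L × 944,000 L = 2824 g.
Product at 13.6% available Cl: 2824 / 0.136 = 20,760 g.
Volume: 20,760 g ÷ 1.12 g/mL = 18,540 mL.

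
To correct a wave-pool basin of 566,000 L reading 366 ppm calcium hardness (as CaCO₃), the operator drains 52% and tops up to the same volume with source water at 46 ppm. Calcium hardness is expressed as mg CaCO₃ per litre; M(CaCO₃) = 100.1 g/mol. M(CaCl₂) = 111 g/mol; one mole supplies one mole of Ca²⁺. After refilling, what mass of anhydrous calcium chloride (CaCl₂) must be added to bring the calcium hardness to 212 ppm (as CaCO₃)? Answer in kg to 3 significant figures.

After draining 52% and refilling: 366 × 0.48 + 46 × 0.52 = 199.6 ppm.
Deficit to target: 212 − 199.6 = 12.4 mg/L.
As CaCO₃: 12.4 mg/L × 566,000 L = 7018 g; ÷ 100.1 = 70.11 mol Ca²⁺.
Mass: 70.11 × 111 = 7783 g.

7.78 kg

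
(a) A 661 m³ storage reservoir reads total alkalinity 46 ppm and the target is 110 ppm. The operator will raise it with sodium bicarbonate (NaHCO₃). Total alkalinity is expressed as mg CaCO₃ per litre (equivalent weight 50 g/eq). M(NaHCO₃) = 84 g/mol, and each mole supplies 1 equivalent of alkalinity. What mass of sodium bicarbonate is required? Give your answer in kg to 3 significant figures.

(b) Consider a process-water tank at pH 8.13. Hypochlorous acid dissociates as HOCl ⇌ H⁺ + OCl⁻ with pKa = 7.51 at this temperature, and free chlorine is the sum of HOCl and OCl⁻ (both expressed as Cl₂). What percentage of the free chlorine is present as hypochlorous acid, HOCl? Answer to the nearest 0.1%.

(a) 71.1 kg; (b) 19.3%

(a) Volume: 661 m³ = 661,000 L.
(a) Alkalinity to add: (110 − 46) = 64 mg/L as CaCO₃ × 661,000 L = 42,300 g as CaCO₃.
(a) Equivalents: 42,300 g ÷ 50 g/eq = 846.1 eq.
(a) NaHCO₃ supplies 1 eq per mole → 846.1 mol.
(a) Mass: 846.1 mol × 84 g/mol = 71,070 g.

(b) [OCl⁻]/[HOCl] = 10^(pH − pKa) = 10^(8.13 − 7.51) = 10^0.62 = 4.169.
(b) Fraction as HOCl = 1 / (1 + 4.169) = 0.1935.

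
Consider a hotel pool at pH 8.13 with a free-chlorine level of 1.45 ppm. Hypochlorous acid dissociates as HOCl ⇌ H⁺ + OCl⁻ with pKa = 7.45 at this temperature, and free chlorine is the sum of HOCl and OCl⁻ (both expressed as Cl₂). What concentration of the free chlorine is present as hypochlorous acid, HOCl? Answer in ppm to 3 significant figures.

[OCl⁻]/[HOCl] = 10^(pH − pKa) = 10^(8.13 − 7.45) = 10^0.68 = 4.786.
Fraction as HOCl = 1 / (1 + 4.786) = 0.1728.
HOCl = 0.1728 × 1.45 ppm = 0.2506 ppm.

0.251 ppm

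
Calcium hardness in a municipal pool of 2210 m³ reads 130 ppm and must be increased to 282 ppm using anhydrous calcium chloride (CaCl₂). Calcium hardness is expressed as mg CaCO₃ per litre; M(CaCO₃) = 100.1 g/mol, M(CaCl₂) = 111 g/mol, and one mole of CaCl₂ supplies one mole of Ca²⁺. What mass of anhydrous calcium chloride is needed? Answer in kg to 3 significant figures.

Volume: 2210 m³ = 2,210,000 L.
Hardness to add: (282 − 130) = 152 mg/L as CaCO₃ × 2,210,000 L = 335,900 g as CaCO₃.
Moles of Ca²⁺ (1 mol Ca²⁺ ≡ 1 mol CaCO₃): 335,900 / 100.1 g/mol = 3356 mol.
Mass of CaCl₂: 3356 × 111 = 372,500 g.

372 kg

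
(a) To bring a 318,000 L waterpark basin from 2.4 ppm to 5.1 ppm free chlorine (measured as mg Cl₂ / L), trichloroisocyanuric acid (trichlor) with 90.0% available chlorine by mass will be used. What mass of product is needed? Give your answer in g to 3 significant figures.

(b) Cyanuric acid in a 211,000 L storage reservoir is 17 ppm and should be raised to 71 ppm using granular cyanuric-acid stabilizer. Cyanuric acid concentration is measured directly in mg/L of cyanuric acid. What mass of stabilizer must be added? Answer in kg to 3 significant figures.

(a) Chlorine deficit: 5.1 − 2.4 = 2.7 ppm = 2.7 mg/L as Cl₂.
(a) Cl₂ equivalent needed: 2.7 mg/L × 318,000 L = 858,600 mg = 858.6 g.
(a) Product at 90.0% available chlorine: 858.6 / 0.9 = 954 g.

(b) CYA to add: (71 − 17) = 54 mg/L × 211,000 L = 11,390 g cyanuric acid.

(a) 954 g; (b) 11.4 kg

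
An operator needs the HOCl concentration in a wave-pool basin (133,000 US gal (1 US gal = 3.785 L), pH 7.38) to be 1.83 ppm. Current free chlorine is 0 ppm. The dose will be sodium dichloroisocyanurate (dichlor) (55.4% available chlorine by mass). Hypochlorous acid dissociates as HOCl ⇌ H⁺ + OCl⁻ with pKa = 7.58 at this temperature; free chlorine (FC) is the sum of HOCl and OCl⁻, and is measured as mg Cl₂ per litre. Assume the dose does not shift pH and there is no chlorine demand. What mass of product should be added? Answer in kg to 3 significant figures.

Volume: 133,000 US gal × 3.785 L/gal = 503,405 L.
[OCl⁻]/[HOCl] = 10^(pH − pKa) = 10^(7.38 − 7.58) = 0.631; fraction as HOCl = 1/(1 + 0.631) = 0.6131.
Free chlorine required for 1.83 ppm HOCl: 1.83 / 0.6131 = 2.985 ppm.
FC to add: 2.985 − 0 = 2.985 mg/L as Cl₂.
Cl₂ equivalent: 2.985 mg/L × 503,405 L = 1502 g.
Product at 55.4% available Cl: 1502 / 0.554 = 2712 g.

2.71 kg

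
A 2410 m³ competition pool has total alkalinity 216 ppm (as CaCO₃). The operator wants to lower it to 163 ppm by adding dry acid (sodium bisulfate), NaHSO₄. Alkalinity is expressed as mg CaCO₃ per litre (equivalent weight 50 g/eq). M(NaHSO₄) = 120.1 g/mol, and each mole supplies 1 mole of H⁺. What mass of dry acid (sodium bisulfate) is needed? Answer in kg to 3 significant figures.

307 kg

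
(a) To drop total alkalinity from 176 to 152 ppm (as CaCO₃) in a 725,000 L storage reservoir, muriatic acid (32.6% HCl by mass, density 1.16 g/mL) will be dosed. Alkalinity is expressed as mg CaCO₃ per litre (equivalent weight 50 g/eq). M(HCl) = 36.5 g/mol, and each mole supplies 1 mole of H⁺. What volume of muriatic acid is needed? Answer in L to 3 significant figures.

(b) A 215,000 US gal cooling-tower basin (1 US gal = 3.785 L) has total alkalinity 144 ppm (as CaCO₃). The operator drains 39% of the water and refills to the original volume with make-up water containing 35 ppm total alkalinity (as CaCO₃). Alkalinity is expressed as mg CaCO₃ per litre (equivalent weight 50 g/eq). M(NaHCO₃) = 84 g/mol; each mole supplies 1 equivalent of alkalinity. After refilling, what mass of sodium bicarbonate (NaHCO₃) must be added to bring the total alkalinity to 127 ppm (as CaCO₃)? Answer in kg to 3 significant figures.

(a) Alkalinity to neutralize: (176 − 152) = 24 mg/L as CaCO₃ × 725,000 L = 17,400 g as CaCO₃.
(a) Equivalents of H⁺ required: 17,400 ÷ 50 g/eq = 348 eq = 348 mol HCl.
(a) Mass of HCl: 348 × 36.5 = 12,700 g.
(a) Mass of 32.6% solution: 12,700 / 0.326 = 38,960 g.
(a) Volume: 38,960 g ÷ 1.16 g/mL = 33,590 mL.

(b) Volume: 215,000 US gal × 3.785 L/gal = 813,775 L.
(b) After draining 39% and refilling: 144 × 0.61 + 35 × 0.39 = 101.49 ppm.
(b) Deficit to target: 127 − 101.49 = 25.51 mg/L.
(b) As CaCO₃: 25.51 mg/L × 813,775 L = 20,760 g; ÷ 50 g/eq ÷ 1 = 415.2 mol NaHCO₃.
(b) Mass: 415.2 × 84 = 34,880 g.

(a) 33.6 L; (b) 34.9 kg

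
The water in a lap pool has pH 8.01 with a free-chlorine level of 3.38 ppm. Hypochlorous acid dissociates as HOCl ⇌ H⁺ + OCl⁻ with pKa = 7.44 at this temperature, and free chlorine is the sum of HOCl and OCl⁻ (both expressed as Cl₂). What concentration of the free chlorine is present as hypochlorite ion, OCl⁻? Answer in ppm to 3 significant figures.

[OCl⁻]/[HOCl] = 10^(pH − pKa) = 10^(8.01 − 7.44) = 10^0.57 = 3.715.
Fraction as HOCl = 1 / (1 + 3.715) = 0.2121.
OCl⁻ = (1 − 0.2121) × 3.38 ppm = 2.663 ppm.

2.66 ppm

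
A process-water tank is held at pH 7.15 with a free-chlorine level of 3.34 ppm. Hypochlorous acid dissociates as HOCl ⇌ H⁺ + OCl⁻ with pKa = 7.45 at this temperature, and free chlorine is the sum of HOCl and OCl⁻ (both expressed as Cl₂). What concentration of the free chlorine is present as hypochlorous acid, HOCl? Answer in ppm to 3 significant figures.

2.22 ppm

[OCl⁻]/[HOCl] = 10^(pH − pKa) = 10^(7.15 − 7.45) = 10^-0.30 = 0.5012.
Fraction as HOCl = 1 / (1 + 0.5012) = 0.6661.
HOCl = 0.6661 × 3.34 ppm = 2.225 ppm.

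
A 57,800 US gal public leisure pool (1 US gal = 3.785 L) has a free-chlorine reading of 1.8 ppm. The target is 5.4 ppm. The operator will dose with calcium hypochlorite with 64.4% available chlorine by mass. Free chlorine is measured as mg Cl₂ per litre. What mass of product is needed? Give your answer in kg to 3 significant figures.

1.22 kg

Volume: 57,800 US gal × 3.785 L/gal = 218,773 L.
Chlorine deficit: 5.4 − 1.8 = 3.6 ppm = 3.6 mg/L as Cl₂.
Cl₂ equivalent needed: 3.6 mg/L × 218,773 L = 787,600 mg = 787.6 g.
Product at 64.4% available chlorine: 787.6 / 0.644 = 1223 g.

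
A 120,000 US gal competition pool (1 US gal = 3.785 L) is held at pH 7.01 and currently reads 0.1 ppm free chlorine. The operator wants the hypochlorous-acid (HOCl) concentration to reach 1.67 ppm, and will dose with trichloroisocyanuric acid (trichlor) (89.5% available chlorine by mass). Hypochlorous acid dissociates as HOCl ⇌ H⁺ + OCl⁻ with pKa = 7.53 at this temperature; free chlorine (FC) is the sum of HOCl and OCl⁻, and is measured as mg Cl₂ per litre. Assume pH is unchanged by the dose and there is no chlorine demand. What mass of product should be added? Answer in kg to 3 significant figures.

1.05 kg

Volume: 120,000 US gal × 3.785 L/gal = 454,200 L.
[OCl⁻]/[HOCl] = 10^(pH − pKa) = 10^(7.01 − 7.53) = 0.302; fraction as HOCl = 1/(1 + 0.302) = 0.7681.
Free chlorine required for 1.67 ppm HOCl: 1.67 / 0.7681 = 2.174 ppm.
FC to add: 2.174 − 0.1 = 2.074 mg/L as Cl₂.
Cl₂ equivalent: 2.074 mg/L × 454,200 L = 942.2 g.
Product at 89.5% available Cl: 942.2 / 0.895 = 1053 g.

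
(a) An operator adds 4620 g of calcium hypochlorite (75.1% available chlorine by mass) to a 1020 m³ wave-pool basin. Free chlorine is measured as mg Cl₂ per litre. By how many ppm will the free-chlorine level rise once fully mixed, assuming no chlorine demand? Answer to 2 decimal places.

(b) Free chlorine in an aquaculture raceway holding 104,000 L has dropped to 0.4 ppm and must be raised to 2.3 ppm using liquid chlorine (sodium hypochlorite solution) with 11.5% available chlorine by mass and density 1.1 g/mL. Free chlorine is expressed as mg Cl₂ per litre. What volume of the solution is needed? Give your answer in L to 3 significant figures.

(a) 3.40 ppm; (b) 1.56 L

(a) Volume: 1020 m³ = 1,020,000 L.
(a) Available chlorine delivered: 4620 g × 0.751 = 3470 g as Cl₂.
(a) Concentration rise: 3470 g / 1,020,000 L = 3.402 mg/L = 3.40 ppm.

(b) Chlorine deficit: 2.3 − 0.4 = 1.9 ppm = 1.9 mg/L as Cl₂.
(b) Cl₂ equivalent needed: 1.9 mg/L × 104,000 L = 197,600 mg = 197.6 g.
(b) Product at 11.5% available chlorine: 197.6 / 0.115 = 1718 g.
(b) Volume at density 1.1 g/mL: 1718 g ÷ 1.1 g/mL = 1562 mL.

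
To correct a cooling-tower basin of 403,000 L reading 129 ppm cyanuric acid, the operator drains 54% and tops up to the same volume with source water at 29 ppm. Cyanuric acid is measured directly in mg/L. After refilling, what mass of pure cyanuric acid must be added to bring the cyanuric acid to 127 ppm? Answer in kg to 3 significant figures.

21.0 kg

After draining 54% and refilling: 129 × 0.46 + 29 × 0.54 = 75 ppm.
Deficit to target: 127 − 75 = 52 mg/L.
Mass: 52 mg/L × 403,000 L = 20,960 g cyanuric acid.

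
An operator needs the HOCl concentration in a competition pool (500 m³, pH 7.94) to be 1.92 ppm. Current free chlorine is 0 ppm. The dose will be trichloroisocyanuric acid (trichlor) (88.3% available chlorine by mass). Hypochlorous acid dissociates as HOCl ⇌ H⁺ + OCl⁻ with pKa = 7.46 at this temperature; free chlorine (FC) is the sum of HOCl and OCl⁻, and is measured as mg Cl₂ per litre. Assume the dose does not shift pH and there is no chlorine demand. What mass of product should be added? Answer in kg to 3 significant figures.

4.37 kg

Volume: 500 m³ = 500,000 L.
[OCl⁻]/[HOCl] = 10^(pH − pKa) = 10^(7.94 − 7.46) = 3.02; fraction as HOCl = 1/(1 + 3.02) = 0.2488.
Free chlorine required for 1.92 ppm HOCl: 1.92 / 0.2488 = 7.718 ppm.
FC to add: 7.718 − 0 = 7.718 mg/L as Cl₂.
Cl₂ equivalent: 7.718 mg/L × 500,000 L = 3859 g.
Product at 88.3% available Cl: 3859 / 0.883 = 4371 g.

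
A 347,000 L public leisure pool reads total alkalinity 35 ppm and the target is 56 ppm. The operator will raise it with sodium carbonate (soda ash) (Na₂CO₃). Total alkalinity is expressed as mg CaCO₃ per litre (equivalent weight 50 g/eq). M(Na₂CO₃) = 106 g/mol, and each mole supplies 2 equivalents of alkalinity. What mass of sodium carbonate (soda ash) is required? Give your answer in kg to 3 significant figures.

7.72 kg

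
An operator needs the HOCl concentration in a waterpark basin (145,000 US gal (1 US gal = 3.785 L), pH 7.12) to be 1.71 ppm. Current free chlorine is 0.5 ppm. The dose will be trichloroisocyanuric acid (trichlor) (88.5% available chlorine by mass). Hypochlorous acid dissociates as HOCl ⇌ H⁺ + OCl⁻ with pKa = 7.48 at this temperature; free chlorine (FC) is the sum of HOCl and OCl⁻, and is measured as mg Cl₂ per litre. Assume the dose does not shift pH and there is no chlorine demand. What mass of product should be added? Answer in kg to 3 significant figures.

1.21 kg

Volume: 145,000 US gal × 3.785 L/gal = 548,825 L.
[OCl⁻]/[HOCl] = 10^(pH − pKa) = 10^(7.12 − 7.48) = 0.4365; fraction as HOCl = 1/(1 + 0.4365) = 0.6961.
Free chlorine required for 1.71 ppm HOCl: 1.71 / 0.6961 = 2.456 ppm.
FC to add: 2.456 − 0.5 = 1.956 mg/L as Cl₂.
Cl₂ equivalent: 1.956 mg/L × 548,825 L = 1074 g.
Product at 88.5% available Cl: 1074 / 0.885 = 1213 g.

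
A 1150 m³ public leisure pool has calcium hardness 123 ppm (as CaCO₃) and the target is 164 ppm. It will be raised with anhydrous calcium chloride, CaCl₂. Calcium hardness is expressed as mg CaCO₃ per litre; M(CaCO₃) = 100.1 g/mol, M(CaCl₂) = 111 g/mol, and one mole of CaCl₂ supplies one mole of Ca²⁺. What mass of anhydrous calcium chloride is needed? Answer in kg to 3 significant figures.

52.3 kg

Volume: 1150 m³ = 1,150,000 L.
Hardness to add: (164 − 123) = 41 mg/L as CaCO₃ × 1,150,000 L = 47,150 g as CaCO₃.
Moles of Ca²⁺ (1 mol Ca²⁺ ≡ 1 mol CaCO₃): 47,150 / 100.1 g/mol = 471 mol.
Mass of CaCl₂: 471 × 111 = 52,280 g.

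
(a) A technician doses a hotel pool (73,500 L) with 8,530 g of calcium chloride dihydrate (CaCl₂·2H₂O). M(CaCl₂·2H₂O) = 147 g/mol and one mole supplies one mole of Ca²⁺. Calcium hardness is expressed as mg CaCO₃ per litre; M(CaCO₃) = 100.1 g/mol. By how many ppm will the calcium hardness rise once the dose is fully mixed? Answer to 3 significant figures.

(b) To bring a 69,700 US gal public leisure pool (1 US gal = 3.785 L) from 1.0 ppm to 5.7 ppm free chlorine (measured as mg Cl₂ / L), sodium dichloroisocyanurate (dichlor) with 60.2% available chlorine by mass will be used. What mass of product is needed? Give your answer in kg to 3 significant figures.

(a) 79.0 ppm; (b) 2.06 kg

(a) Moles of Ca²⁺: 8,530 g ÷ 147 g/mol = 58.03 mol.
(a) As CaCO₃: 58.03 mol × 100.1 g/mol = 5809 g.
(a) Rise: 5809 g / 73,500 L × 1000 = 79.03 mg/L.

(b) Volume: 69,700 US gal × 3.785 L/gal = 263,814 L.
(b) Chlorine deficit: 5.7 − 1.0 = 4.7 ppm = 4.7 mg/L as Cl₂.
(b) Cl₂ equivalent needed: 4.7 mg/L × 263,814 L = 1,240,000 mg = 1240 g.
(b) Product at 60.2% available chlorine: 1240 / 0.602 = 2060 g.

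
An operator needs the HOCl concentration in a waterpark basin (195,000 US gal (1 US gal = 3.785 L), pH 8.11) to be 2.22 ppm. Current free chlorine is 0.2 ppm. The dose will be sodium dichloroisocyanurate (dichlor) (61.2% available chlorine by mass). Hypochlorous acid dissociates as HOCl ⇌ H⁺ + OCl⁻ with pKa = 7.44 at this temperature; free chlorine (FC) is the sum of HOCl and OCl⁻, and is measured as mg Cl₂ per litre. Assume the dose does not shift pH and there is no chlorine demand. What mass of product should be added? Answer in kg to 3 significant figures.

15.0 kg

Volume: 195,000 US gal × 3.785 L/gal = 738,075 L.
[OCl⁻]/[HOCl] = 10^(pH − pKa) = 10^(8.11 − 7.44) = 4.677; fraction as HOCl = 1/(1 + 4.677) = 0.1761.
Free chlorine required for 2.22 ppm HOCl: 2.22 / 0.1761 = 12.6 ppm.
FC to add: 12.6 − 0.2 = 12.4 mg/L as Cl₂.
Cl₂ equivalent: 12.4 mg/L × 738,075 L = 9155 g.
Product at 61.2% available Cl: 9155 / 0.612 = 14,960 g.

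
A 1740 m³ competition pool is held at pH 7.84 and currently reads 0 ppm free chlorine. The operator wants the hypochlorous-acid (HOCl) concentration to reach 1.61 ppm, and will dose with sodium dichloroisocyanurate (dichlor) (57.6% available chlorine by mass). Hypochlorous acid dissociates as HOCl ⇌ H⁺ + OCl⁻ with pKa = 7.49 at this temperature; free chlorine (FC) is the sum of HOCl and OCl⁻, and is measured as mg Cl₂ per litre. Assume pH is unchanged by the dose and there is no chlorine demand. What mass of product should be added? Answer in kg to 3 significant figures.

15.8 kg

Volume: 1740 m³ = 1,740,000 L.
[OCl⁻]/[HOCl] = 10^(pH − pKa) = 10^(7.84 − 7.49) = 2.239; fraction as HOCl = 1/(1 + 2.239) = 0.3088.
Free chlorine required for 1.61 ppm HOCl: 1.61 / 0.3088 = 5.214 ppm.
FC to add: 5.214 − 0 = 5.214 mg/L as Cl₂.
Cl₂ equivalent: 5.214 mg/L × 1,740,000 L = 9073 g.
Product at 57.6% available Cl: 9073 / 0.576 = 15,750 g.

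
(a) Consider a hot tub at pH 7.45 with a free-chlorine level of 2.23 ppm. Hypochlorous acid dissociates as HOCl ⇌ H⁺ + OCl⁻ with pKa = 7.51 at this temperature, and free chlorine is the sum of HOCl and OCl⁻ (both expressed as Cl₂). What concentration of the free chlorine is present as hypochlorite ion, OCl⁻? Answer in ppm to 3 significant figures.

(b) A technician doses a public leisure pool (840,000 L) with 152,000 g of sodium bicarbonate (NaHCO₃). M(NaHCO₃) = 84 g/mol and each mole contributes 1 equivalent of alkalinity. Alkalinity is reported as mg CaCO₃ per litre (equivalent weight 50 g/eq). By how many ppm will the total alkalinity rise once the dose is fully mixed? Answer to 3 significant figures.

(a) 1.04 ppm; (b) 108 ppm

(a) [OCl⁻]/[HOCl] = 10^(pH − pKa) = 10^(7.45 − 7.51) = 10^-0.06 = 0.871.
(a) Fraction as HOCl = 1 / (1 + 0.871) = 0.5345.
(a) OCl⁻ = (1 − 0.5345) × 2.23 ppm = 1.038 ppm.

(b) Moles of NaHCO₃: 152,000 g ÷ 84 g/mol = 1810 mol → 1810 eq of alkalinity.
(b) As CaCO₃: 1810 eq × 50 g/eq = 90,480 g.
(b) Rise: 90,480 g / 840,000 L × 1000 = 107.7 mg/L.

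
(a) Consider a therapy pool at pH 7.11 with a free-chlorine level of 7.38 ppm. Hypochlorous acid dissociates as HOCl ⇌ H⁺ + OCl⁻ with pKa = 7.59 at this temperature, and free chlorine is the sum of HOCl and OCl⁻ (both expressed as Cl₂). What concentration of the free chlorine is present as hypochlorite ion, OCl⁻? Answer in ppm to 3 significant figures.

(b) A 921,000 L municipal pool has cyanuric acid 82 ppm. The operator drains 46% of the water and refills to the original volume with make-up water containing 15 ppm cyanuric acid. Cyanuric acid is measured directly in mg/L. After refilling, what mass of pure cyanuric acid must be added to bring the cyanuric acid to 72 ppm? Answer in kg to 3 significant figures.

(a) [OCl⁻]/[HOCl] = 10^(pH − pKa) = 10^(7.11 − 7.59) = 10^-0.48 = 0.3311.
(a) Fraction as HOCl = 1 / (1 + 0.3311) = 0.7512.
(a) OCl⁻ = (1 − 0.7512) × 7.38 ppm = 1.836 ppm.

(b) After draining 46% and refilling: 82 × 0.54 + 15 × 0.46 = 51.18 ppm.
(b) Deficit to target: 72 − 51.18 = 20.82 mg/L.
(b) Mass: 20.82 mg/L × 921,000 L = 19,180 g cyanuric acid.

(a) 1.84 ppm; (b) 19.2 kg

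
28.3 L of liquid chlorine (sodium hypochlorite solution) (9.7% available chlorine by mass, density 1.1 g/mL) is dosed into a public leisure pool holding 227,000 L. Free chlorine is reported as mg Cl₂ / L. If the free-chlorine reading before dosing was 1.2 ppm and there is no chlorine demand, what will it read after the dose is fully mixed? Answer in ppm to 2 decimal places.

Mass of solution: 28.3 L × 1000 mL/L × 1.1 g/mL = 31,130 g.
Available chlorine delivered: 31,130 g × 0.097 = 3020 g as Cl₂.
Concentration rise: 3020 g / 227,000 L = 13.3 mg/L = 13.30 ppm.
Final FC: 1.2 + 13.30 = 14.50 ppm.

14.50 ppm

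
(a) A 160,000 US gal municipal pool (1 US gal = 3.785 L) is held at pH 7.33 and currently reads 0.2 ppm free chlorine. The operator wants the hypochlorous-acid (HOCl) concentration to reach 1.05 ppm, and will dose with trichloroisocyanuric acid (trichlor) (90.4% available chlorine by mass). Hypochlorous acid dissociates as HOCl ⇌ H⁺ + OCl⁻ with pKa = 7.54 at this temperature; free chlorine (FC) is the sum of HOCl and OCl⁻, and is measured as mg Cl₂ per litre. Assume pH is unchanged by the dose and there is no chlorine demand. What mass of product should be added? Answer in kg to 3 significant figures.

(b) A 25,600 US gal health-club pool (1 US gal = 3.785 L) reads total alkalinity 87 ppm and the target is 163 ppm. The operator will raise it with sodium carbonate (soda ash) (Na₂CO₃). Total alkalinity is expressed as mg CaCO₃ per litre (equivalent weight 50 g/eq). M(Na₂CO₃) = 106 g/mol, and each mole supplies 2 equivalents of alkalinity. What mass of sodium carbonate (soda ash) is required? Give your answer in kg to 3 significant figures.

(a) Volume: 160,000 US gal × 3.785 L/gal = 605,600 L.
(a) [OCl⁻]/[HOCl] = 10^(pH − pKa) = 10^(7.33 − 7.54) = 0.6166; fraction as HOCl = 1/(1 + 0.6166) = 0.6186.
(a) Free chlorine required for 1.05 ppm HOCl: 1.05 / 0.6186 = 1.697 ppm.
(a) FC to add: 1.697 − 0.2 = 1.497 mg/L as Cl₂.
(a) Cl₂ equivalent: 1.497 mg/L × 605,600 L = 906.8 g.
(a) Product at 90.4% available Cl: 906.8 / 0.904 = 1003 g.

(b) Volume: 25,600 US gal × 3.785 L/gal = 96,896 L.
(b) Alkalinity to add: (163 − 87) = 76 mg/L as CaCO₃ × 96,896 L = 7364 g as CaCO₃.
(b) Equivalents: 7364 g ÷ 50 g/eq = 147.3 eq.
(b) Each mole of Na₂CO₃ supplies 2 eq, so 147.3 / 2 = 73.64 mol.
(b) Mass: 73.64 mol × 106 g/mol = 7806 g.

(a) 1.00 kg; (b) 7.81 kg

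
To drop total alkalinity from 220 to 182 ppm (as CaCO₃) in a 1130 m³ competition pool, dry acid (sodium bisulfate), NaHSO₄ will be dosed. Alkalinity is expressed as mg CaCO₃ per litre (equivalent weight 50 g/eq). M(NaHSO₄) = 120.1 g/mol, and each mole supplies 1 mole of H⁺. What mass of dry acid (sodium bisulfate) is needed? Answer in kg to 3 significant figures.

Volume: 1130 m³ = 1,130,000 L.
Alkalinity to neutralize: (220 − 182) = 38 mg/L as CaCO₃ × 1,130,000 L = 42,940 g as CaCO₃.
Equivalents of H⁺ required: 42,940 ÷ 50 g/eq = 858.8 eq = 858.8 mol NaHSO₄.
Mass of NaHSO₄: 858.8 × 120.1 = 103,100 g.

103 kg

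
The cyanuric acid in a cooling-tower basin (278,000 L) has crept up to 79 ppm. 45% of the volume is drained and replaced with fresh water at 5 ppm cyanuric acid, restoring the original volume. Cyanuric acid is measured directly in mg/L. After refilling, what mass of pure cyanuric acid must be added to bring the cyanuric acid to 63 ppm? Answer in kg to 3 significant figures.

4.81 kg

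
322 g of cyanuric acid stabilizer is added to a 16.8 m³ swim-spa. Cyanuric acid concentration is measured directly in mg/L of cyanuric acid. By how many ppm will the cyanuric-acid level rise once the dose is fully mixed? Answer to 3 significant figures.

Volume: 16.8 m³ = 16,800 L.
Rise: 322 g / 16,800 L × 1000 = 19.17 mg/L.

19.2 ppm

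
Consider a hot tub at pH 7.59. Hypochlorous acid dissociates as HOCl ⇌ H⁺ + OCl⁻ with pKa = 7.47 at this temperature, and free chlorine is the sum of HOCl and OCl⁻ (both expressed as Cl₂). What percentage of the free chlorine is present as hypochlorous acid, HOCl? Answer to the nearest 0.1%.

43.1%

[OCl⁻]/[HOCl] = 10^(pH − pKa) = 10^(7.59 − 7.47) = 10^0.12 = 1.318.
Fraction as HOCl = 1 / (1 + 1.318) = 0.4314.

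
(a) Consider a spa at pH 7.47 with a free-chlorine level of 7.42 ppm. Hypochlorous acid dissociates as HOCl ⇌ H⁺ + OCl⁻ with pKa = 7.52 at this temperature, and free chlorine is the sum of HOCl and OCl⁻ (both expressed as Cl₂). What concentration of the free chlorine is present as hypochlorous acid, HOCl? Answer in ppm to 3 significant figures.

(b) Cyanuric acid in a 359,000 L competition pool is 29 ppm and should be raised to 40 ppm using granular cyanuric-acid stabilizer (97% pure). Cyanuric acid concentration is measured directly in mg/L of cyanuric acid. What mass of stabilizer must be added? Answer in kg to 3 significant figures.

(a) [OCl⁻]/[HOCl] = 10^(pH − pKa) = 10^(7.47 − 7.52) = 10^-0.05 = 0.8913.
(a) Fraction as HOCl = 1 / (1 + 0.8913) = 0.5288.
(a) HOCl = 0.5288 × 7.42 ppm = 3.923 ppm.

(b) CYA to add: (40 − 29) = 11 mg/L × 359,000 L = 3949 g cyanuric acid.
(b) At 97% purity: 3949 / 0.97 = 4071 g product.

(a) 3.92 ppm; (b) 4.07 kg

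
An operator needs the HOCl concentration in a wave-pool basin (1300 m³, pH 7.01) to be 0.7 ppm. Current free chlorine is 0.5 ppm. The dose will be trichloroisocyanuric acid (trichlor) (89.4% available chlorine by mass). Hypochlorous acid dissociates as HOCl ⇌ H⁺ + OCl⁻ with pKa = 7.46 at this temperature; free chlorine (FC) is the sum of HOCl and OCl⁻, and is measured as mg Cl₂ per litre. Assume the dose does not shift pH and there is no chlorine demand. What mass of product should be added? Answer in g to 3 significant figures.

652 g

Volume: 1300 m³ = 1,300,000 L.
[OCl⁻]/[HOCl] = 10^(pH − pKa) = 10^(7.01 − 7.46) = 0.3548; fraction as HOCl = 1/(1 + 0.3548) = 0.7381.
Free chlorine required for 0.7 ppm HOCl: 0.7 / 0.7381 = 0.9484 ppm.
FC to add: 0.9484 − 0.5 = 0.4484 mg/L as Cl₂.
Cl₂ equivalent: 0.4484 mg/L × 1,300,000 L = 582.9 g.
Product at 89.4% available Cl: 582.9 / 0.894 = 652 g.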